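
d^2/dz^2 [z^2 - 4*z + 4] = 2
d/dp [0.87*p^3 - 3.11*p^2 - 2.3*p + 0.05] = 2.61*p^2 - 6.22*p - 2.3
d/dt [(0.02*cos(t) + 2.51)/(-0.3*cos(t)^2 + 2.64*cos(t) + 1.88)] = (-0.006*cos(t)^2 - 1.506*cos(t) + 6.5888)*sin(t)/(0.09*cos(t)^4 - 1.584*cos(t)^3 + 5.8416*cos(t)^2 + 9.9264*cos(t) + 3.5344)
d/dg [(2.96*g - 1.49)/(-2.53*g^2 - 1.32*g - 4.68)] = (7.4888*g^2 - 7.5394*g - 15.8196)/(6.4009*g^4 + 6.6792*g^3 + 25.4232*g^2 + 12.3552*g + 21.9024)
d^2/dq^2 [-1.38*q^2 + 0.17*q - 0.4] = -2.76000000000000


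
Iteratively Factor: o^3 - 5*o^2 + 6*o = (o - 3)*(o^2 - 2*o) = o*(o - 3)*(o - 2)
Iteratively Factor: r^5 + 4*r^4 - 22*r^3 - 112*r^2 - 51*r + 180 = (r + 3)*(r^4 + r^3 - 25*r^2 - 37*r + 60) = (r - 5)*(r + 3)*(r^3 + 6*r^2 + 5*r - 12) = (r - 5)*(r + 3)^2*(r^2 + 3*r - 4) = (r - 5)*(r + 3)^2*(r + 4)*(r - 1)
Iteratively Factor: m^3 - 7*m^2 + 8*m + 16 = (m - 4)*(m^2 - 3*m - 4) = (m - 4)*(m + 1)*(m - 4)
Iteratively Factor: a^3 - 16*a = (a - 4)*(a^2 + 4*a) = (a - 4)*(a + 4)*(a)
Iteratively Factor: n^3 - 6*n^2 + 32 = (n - 4)*(n^2 - 2*n - 8) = (n - 4)^2*(n + 2)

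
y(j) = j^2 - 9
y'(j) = 2*j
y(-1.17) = -7.63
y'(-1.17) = -2.34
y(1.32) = -7.26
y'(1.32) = 2.64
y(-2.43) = -3.10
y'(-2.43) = -4.86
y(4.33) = 9.75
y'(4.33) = 8.66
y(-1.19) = -7.58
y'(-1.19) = -2.38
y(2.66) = -1.92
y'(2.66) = 5.32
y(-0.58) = -8.66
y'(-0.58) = -1.16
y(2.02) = -4.92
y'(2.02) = 4.04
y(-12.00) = 135.00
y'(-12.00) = -24.00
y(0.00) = -9.00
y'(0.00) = 0.00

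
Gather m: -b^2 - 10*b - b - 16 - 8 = -b^2 - 11*b - 24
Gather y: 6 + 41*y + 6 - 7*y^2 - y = -7*y^2 + 40*y + 12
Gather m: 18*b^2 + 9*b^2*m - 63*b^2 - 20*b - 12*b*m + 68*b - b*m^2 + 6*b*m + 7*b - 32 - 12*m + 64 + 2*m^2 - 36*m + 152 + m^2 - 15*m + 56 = -45*b^2 + 55*b + m^2*(3 - b) + m*(9*b^2 - 6*b - 63) + 240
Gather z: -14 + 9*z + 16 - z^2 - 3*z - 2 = -z^2 + 6*z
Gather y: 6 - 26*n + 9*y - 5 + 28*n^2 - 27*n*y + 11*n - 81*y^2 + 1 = 28*n^2 - 15*n - 81*y^2 + y*(9 - 27*n) + 2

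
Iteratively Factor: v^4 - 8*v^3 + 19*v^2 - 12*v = (v)*(v^3 - 8*v^2 + 19*v - 12) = v*(v - 4)*(v^2 - 4*v + 3) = v*(v - 4)*(v - 3)*(v - 1)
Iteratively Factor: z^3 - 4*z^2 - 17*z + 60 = (z - 5)*(z^2 + z - 12) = (z - 5)*(z + 4)*(z - 3)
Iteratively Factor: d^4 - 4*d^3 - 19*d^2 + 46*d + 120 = (d + 3)*(d^3 - 7*d^2 + 2*d + 40) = (d - 5)*(d + 3)*(d^2 - 2*d - 8) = (d - 5)*(d + 2)*(d + 3)*(d - 4)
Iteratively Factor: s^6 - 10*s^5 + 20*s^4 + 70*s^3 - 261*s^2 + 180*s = (s - 3)*(s^5 - 7*s^4 - s^3 + 67*s^2 - 60*s) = s*(s - 3)*(s^4 - 7*s^3 - s^2 + 67*s - 60) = s*(s - 5)*(s - 3)*(s^3 - 2*s^2 - 11*s + 12) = s*(s - 5)*(s - 4)*(s - 3)*(s^2 + 2*s - 3) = s*(s - 5)*(s - 4)*(s - 3)*(s + 3)*(s - 1)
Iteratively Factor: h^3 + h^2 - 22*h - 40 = (h - 5)*(h^2 + 6*h + 8) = (h - 5)*(h + 4)*(h + 2)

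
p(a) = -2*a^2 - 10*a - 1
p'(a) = -4*a - 10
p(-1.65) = 10.06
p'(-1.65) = -3.40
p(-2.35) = 11.46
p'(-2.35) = -0.60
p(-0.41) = 2.76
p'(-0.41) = -8.36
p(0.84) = -10.81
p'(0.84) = -13.36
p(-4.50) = 3.50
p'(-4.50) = 8.00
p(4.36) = -82.62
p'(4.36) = -27.44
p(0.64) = -8.22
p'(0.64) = -12.56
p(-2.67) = 11.44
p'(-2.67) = 0.68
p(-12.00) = -169.00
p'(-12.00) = 38.00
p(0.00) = -1.00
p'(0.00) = -10.00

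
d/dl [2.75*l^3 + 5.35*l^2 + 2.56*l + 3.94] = 8.25*l^2 + 10.7*l + 2.56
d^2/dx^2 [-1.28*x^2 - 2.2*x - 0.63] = -2.56000000000000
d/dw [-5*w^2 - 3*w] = -10*w - 3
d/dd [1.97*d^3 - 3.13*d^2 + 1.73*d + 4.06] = 5.91*d^2 - 6.26*d + 1.73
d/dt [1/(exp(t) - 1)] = -1/(4*sinh(t/2)^2)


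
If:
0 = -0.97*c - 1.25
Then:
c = -1.29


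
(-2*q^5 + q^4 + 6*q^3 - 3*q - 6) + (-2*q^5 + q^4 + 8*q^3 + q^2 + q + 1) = -4*q^5 + 2*q^4 + 14*q^3 + q^2 - 2*q - 5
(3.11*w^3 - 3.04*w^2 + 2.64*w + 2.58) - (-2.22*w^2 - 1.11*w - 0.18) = 3.11*w^3 - 0.82*w^2 + 3.75*w + 2.76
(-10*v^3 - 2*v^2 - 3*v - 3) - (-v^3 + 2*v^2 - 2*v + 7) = -9*v^3 - 4*v^2 - v - 10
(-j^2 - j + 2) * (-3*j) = 3*j^3 + 3*j^2 - 6*j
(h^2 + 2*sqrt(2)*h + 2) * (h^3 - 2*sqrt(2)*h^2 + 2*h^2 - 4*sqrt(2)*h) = h^5 + 2*h^4 - 6*h^3 - 12*h^2 - 4*sqrt(2)*h^2 - 8*sqrt(2)*h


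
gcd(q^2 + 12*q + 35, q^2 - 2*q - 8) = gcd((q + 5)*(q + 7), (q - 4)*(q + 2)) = 1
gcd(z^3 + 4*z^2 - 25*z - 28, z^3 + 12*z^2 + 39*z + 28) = z^2 + 8*z + 7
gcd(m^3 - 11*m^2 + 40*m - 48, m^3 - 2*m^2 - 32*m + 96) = m^2 - 8*m + 16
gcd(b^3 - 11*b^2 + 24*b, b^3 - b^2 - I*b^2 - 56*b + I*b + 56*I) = b - 8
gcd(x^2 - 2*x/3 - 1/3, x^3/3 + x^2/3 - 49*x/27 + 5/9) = 1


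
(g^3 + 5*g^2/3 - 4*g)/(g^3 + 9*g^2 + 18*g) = (g - 4/3)/(g + 6)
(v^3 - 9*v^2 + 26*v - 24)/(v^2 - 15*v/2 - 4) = 2*(-v^3 + 9*v^2 - 26*v + 24)/(-2*v^2 + 15*v + 8)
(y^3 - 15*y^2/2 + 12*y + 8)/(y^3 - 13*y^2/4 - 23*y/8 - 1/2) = 4*(y - 4)/(4*y + 1)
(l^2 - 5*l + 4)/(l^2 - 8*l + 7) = (l - 4)/(l - 7)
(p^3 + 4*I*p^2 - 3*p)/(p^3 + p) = (p + 3*I)/(p - I)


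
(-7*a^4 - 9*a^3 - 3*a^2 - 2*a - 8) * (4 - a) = 7*a^5 - 19*a^4 - 33*a^3 - 10*a^2 - 32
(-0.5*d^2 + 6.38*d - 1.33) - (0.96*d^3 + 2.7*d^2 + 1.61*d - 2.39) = -0.96*d^3 - 3.2*d^2 + 4.77*d + 1.06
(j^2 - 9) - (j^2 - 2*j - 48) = 2*j + 39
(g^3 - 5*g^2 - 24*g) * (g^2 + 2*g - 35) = g^5 - 3*g^4 - 69*g^3 + 127*g^2 + 840*g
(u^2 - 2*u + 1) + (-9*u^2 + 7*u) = -8*u^2 + 5*u + 1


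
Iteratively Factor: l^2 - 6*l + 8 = (l - 2)*(l - 4)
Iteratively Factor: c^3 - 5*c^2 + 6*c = (c - 3)*(c^2 - 2*c) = (c - 3)*(c - 2)*(c)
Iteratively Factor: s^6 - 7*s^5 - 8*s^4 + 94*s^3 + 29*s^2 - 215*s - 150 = (s - 5)*(s^5 - 2*s^4 - 18*s^3 + 4*s^2 + 49*s + 30) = (s - 5)*(s + 1)*(s^4 - 3*s^3 - 15*s^2 + 19*s + 30) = (s - 5)*(s - 2)*(s + 1)*(s^3 - s^2 - 17*s - 15) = (s - 5)*(s - 2)*(s + 1)*(s + 3)*(s^2 - 4*s - 5) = (s - 5)^2*(s - 2)*(s + 1)*(s + 3)*(s + 1)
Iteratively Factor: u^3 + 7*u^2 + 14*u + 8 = (u + 4)*(u^2 + 3*u + 2) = (u + 2)*(u + 4)*(u + 1)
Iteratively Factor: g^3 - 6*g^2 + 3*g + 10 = (g - 5)*(g^2 - g - 2) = (g - 5)*(g + 1)*(g - 2)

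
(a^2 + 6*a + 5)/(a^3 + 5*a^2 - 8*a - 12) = (a + 5)/(a^2 + 4*a - 12)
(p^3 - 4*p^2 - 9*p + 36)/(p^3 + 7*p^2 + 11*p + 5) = (p^3 - 4*p^2 - 9*p + 36)/(p^3 + 7*p^2 + 11*p + 5)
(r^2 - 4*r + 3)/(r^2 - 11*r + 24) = (r - 1)/(r - 8)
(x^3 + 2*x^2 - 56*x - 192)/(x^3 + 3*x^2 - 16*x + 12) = (x^2 - 4*x - 32)/(x^2 - 3*x + 2)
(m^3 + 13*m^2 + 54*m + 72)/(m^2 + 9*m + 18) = m + 4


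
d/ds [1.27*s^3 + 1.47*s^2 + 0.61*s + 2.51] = 3.81*s^2 + 2.94*s + 0.61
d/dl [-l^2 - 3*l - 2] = -2*l - 3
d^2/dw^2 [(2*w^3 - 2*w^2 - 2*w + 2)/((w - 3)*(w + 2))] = 4*(5*w^3 + 3*w^2 + 87*w - 23)/(w^6 - 3*w^5 - 15*w^4 + 35*w^3 + 90*w^2 - 108*w - 216)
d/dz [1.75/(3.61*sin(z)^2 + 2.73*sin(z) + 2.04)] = -(12.635*sin(z) + 4.7775)*cos(z)/(3.61*sin(z)^2 + 2.73*sin(z) + 2.04)^2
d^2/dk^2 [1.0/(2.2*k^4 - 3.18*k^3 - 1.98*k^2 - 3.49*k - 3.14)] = ((-26.4*k^2 + 19.08*k + 3.96)*(-2.2*k^4 + 3.18*k^3 + 1.98*k^2 + 3.49*k + 3.14) - 1.0*(-17.6*k^3 + 19.08*k^2 + 7.92*k + 6.98)*(-8.8*k^3 + 9.54*k^2 + 3.96*k + 3.49))/(-2.2*k^4 + 3.18*k^3 + 1.98*k^2 + 3.49*k + 3.14)^3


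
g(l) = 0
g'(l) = 0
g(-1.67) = 0.00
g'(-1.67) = 0.00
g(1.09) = 0.00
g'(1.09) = 0.00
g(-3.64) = 0.00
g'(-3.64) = 0.00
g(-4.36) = 0.00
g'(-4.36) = 0.00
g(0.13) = 0.00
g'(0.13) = 0.00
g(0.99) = 0.00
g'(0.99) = 0.00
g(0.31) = 0.00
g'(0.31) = 0.00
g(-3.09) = 0.00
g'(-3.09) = 0.00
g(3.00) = 0.00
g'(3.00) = 0.00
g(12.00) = 0.00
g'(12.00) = 0.00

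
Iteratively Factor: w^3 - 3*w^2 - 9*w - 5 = (w + 1)*(w^2 - 4*w - 5) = (w + 1)^2*(w - 5)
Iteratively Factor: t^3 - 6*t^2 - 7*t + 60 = (t + 3)*(t^2 - 9*t + 20) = (t - 5)*(t + 3)*(t - 4)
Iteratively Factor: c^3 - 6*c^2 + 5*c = (c)*(c^2 - 6*c + 5) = c*(c - 1)*(c - 5)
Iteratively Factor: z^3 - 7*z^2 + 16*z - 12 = (z - 3)*(z^2 - 4*z + 4) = (z - 3)*(z - 2)*(z - 2)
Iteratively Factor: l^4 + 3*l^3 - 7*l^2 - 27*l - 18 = (l + 1)*(l^3 + 2*l^2 - 9*l - 18) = (l + 1)*(l + 2)*(l^2 - 9) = (l - 3)*(l + 1)*(l + 2)*(l + 3)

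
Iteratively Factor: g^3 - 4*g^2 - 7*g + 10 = (g + 2)*(g^2 - 6*g + 5) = (g - 5)*(g + 2)*(g - 1)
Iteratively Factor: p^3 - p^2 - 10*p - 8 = (p - 4)*(p^2 + 3*p + 2) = (p - 4)*(p + 1)*(p + 2)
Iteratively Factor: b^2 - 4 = (b + 2)*(b - 2)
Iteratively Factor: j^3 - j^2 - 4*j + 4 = (j - 2)*(j^2 + j - 2) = (j - 2)*(j + 2)*(j - 1)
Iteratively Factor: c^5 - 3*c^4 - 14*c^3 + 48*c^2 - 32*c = (c)*(c^4 - 3*c^3 - 14*c^2 + 48*c - 32) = c*(c - 1)*(c^3 - 2*c^2 - 16*c + 32) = c*(c - 1)*(c + 4)*(c^2 - 6*c + 8) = c*(c - 2)*(c - 1)*(c + 4)*(c - 4)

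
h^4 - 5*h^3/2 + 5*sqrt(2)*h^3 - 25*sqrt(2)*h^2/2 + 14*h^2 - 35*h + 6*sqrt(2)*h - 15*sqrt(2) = (h - 5/2)*(h + sqrt(2))^2*(h + 3*sqrt(2))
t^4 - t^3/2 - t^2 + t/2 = t*(t - 1)*(t - 1/2)*(t + 1)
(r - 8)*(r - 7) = r^2 - 15*r + 56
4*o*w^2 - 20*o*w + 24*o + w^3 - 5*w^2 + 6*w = (4*o + w)*(w - 3)*(w - 2)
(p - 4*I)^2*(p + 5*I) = p^3 - 3*I*p^2 + 24*p - 80*I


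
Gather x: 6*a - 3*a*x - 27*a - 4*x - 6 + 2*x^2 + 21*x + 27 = -21*a + 2*x^2 + x*(17 - 3*a) + 21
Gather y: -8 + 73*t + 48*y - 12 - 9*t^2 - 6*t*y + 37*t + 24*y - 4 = -9*t^2 + 110*t + y*(72 - 6*t) - 24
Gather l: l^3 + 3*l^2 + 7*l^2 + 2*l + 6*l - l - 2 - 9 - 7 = l^3 + 10*l^2 + 7*l - 18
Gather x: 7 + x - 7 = x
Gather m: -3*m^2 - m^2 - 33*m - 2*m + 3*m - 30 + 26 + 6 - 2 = -4*m^2 - 32*m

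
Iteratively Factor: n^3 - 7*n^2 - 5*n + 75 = (n + 3)*(n^2 - 10*n + 25) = (n - 5)*(n + 3)*(n - 5)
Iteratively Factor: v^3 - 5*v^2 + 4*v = (v - 1)*(v^2 - 4*v) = v*(v - 1)*(v - 4)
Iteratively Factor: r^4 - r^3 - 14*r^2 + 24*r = (r + 4)*(r^3 - 5*r^2 + 6*r) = r*(r + 4)*(r^2 - 5*r + 6) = r*(r - 3)*(r + 4)*(r - 2)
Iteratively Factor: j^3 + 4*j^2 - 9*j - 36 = (j + 3)*(j^2 + j - 12) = (j - 3)*(j + 3)*(j + 4)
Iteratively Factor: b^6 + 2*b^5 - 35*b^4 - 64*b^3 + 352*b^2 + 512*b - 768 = (b - 1)*(b^5 + 3*b^4 - 32*b^3 - 96*b^2 + 256*b + 768) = (b - 1)*(b + 3)*(b^4 - 32*b^2 + 256) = (b - 4)*(b - 1)*(b + 3)*(b^3 + 4*b^2 - 16*b - 64) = (b - 4)^2*(b - 1)*(b + 3)*(b^2 + 8*b + 16) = (b - 4)^2*(b - 1)*(b + 3)*(b + 4)*(b + 4)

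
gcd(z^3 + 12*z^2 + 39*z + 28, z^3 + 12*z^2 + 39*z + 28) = z^3 + 12*z^2 + 39*z + 28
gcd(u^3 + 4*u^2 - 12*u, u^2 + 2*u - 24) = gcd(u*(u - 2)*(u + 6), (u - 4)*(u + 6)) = u + 6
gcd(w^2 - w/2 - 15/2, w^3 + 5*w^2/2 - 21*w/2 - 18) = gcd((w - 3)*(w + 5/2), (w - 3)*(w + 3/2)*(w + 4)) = w - 3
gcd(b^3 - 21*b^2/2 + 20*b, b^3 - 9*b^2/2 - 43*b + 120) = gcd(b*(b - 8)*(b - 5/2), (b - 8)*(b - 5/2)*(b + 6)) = b^2 - 21*b/2 + 20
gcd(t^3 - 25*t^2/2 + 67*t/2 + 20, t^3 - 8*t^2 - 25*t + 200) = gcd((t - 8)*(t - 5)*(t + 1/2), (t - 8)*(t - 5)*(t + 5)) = t^2 - 13*t + 40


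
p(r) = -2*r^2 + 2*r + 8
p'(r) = 2 - 4*r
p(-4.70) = -45.58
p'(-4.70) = 20.80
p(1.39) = 6.92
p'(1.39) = -3.56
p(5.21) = -35.87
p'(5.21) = -18.84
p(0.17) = 8.28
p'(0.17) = 1.32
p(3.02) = -4.20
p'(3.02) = -10.08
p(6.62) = -66.41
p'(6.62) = -24.48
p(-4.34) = -38.35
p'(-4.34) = 19.36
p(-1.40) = 1.28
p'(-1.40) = 7.60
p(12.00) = -256.00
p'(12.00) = -46.00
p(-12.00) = -304.00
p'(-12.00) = 50.00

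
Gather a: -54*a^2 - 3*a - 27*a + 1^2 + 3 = -54*a^2 - 30*a + 4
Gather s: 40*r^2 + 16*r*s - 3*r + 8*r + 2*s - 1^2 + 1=40*r^2 + 5*r + s*(16*r + 2)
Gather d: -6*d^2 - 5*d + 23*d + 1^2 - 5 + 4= -6*d^2 + 18*d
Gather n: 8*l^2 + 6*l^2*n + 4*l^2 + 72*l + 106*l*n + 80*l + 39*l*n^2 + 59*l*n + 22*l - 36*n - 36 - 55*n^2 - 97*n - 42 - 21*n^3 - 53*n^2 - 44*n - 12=12*l^2 + 174*l - 21*n^3 + n^2*(39*l - 108) + n*(6*l^2 + 165*l - 177) - 90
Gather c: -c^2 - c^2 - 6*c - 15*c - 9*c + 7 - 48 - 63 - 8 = -2*c^2 - 30*c - 112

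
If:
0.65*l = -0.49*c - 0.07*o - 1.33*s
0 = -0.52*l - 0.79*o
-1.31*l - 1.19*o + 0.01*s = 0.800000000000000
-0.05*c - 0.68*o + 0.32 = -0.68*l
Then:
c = -23.83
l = -1.34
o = 0.88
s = 9.39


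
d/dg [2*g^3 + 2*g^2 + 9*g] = 6*g^2 + 4*g + 9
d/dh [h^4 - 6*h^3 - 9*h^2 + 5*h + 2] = 4*h^3 - 18*h^2 - 18*h + 5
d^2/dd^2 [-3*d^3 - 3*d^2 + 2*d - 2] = -18*d - 6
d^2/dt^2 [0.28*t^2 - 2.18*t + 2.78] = 0.560000000000000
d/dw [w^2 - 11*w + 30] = 2*w - 11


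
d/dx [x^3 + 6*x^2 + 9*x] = 3*x^2 + 12*x + 9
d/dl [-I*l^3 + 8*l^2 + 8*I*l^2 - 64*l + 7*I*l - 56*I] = -3*I*l^2 + 16*l*(1 + I) - 64 + 7*I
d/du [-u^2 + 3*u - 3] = 3 - 2*u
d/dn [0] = 0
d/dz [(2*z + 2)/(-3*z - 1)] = 4/(3*z + 1)^2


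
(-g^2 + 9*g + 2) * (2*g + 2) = -2*g^3 + 16*g^2 + 22*g + 4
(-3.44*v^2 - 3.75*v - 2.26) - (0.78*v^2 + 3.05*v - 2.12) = -4.22*v^2 - 6.8*v - 0.14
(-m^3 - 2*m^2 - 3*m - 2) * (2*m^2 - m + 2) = -2*m^5 - 3*m^4 - 6*m^3 - 5*m^2 - 4*m - 4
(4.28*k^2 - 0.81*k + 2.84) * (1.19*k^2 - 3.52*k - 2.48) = 5.0932*k^4 - 16.0295*k^3 - 4.3836*k^2 - 7.988*k - 7.0432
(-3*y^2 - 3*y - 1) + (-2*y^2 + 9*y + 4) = -5*y^2 + 6*y + 3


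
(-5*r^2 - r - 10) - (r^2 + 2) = -6*r^2 - r - 12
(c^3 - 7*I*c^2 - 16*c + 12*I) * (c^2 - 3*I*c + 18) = c^5 - 10*I*c^4 - 19*c^3 - 66*I*c^2 - 252*c + 216*I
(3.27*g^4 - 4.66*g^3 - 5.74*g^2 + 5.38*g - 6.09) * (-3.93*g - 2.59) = -12.8511*g^5 + 9.8445*g^4 + 34.6276*g^3 - 6.2768*g^2 + 9.9995*g + 15.7731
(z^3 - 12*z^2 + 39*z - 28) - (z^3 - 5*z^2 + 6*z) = -7*z^2 + 33*z - 28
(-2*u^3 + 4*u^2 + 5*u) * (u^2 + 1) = -2*u^5 + 4*u^4 + 3*u^3 + 4*u^2 + 5*u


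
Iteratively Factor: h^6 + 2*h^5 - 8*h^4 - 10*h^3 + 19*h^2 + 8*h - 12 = (h - 2)*(h^5 + 4*h^4 - 10*h^2 - h + 6) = (h - 2)*(h + 2)*(h^4 + 2*h^3 - 4*h^2 - 2*h + 3) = (h - 2)*(h + 1)*(h + 2)*(h^3 + h^2 - 5*h + 3) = (h - 2)*(h + 1)*(h + 2)*(h + 3)*(h^2 - 2*h + 1) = (h - 2)*(h - 1)*(h + 1)*(h + 2)*(h + 3)*(h - 1)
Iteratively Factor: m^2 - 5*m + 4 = (m - 1)*(m - 4)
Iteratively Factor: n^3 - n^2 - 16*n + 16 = (n - 1)*(n^2 - 16) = (n - 1)*(n + 4)*(n - 4)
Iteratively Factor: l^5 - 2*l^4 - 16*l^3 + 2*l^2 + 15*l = (l - 1)*(l^4 - l^3 - 17*l^2 - 15*l) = (l - 1)*(l + 1)*(l^3 - 2*l^2 - 15*l) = (l - 1)*(l + 1)*(l + 3)*(l^2 - 5*l) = (l - 5)*(l - 1)*(l + 1)*(l + 3)*(l)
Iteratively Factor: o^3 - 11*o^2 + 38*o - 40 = (o - 4)*(o^2 - 7*o + 10) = (o - 5)*(o - 4)*(o - 2)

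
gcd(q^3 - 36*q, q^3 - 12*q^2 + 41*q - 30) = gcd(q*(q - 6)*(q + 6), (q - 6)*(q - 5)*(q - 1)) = q - 6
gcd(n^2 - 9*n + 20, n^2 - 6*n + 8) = n - 4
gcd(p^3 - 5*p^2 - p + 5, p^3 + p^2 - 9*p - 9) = p + 1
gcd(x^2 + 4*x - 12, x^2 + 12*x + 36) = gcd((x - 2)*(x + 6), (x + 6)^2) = x + 6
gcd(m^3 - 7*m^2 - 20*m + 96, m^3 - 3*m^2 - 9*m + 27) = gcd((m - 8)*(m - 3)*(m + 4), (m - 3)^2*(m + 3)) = m - 3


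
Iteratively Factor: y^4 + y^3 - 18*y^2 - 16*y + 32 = (y - 4)*(y^3 + 5*y^2 + 2*y - 8) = (y - 4)*(y + 2)*(y^2 + 3*y - 4) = (y - 4)*(y - 1)*(y + 2)*(y + 4)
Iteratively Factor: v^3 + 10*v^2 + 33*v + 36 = (v + 3)*(v^2 + 7*v + 12) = (v + 3)^2*(v + 4)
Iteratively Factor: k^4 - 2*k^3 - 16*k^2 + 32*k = (k)*(k^3 - 2*k^2 - 16*k + 32) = k*(k - 2)*(k^2 - 16) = k*(k - 2)*(k + 4)*(k - 4)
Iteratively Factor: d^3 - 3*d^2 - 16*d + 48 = (d - 4)*(d^2 + d - 12) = (d - 4)*(d + 4)*(d - 3)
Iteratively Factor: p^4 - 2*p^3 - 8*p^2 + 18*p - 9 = (p - 1)*(p^3 - p^2 - 9*p + 9) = (p - 1)*(p + 3)*(p^2 - 4*p + 3) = (p - 3)*(p - 1)*(p + 3)*(p - 1)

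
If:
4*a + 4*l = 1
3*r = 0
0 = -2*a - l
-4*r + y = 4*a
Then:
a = -1/4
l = 1/2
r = 0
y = -1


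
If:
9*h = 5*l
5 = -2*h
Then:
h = -5/2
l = -9/2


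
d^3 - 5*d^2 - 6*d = d*(d - 6)*(d + 1)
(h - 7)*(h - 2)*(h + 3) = h^3 - 6*h^2 - 13*h + 42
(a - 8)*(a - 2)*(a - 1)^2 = a^4 - 12*a^3 + 37*a^2 - 42*a + 16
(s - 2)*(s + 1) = s^2 - s - 2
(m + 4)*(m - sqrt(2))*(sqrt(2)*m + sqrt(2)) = sqrt(2)*m^3 - 2*m^2 + 5*sqrt(2)*m^2 - 10*m + 4*sqrt(2)*m - 8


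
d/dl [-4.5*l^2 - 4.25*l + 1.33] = -9.0*l - 4.25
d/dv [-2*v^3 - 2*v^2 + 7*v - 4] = -6*v^2 - 4*v + 7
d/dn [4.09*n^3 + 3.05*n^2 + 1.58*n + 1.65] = 12.27*n^2 + 6.1*n + 1.58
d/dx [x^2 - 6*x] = 2*x - 6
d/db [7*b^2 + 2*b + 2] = 14*b + 2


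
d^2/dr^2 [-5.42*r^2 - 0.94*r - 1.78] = -10.8400000000000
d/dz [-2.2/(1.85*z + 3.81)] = 4.07/(1.85*z + 3.81)^2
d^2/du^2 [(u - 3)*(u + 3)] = 2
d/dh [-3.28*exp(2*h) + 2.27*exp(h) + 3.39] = (2.27 - 6.56*exp(h))*exp(h)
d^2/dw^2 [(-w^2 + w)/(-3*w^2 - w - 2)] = 12*(-2*w^3 - 3*w^2 + 3*w + 1)/(27*w^6 + 27*w^5 + 63*w^4 + 37*w^3 + 42*w^2 + 12*w + 8)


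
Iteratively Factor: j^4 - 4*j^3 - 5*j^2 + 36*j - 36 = (j - 3)*(j^3 - j^2 - 8*j + 12) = (j - 3)*(j + 3)*(j^2 - 4*j + 4) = (j - 3)*(j - 2)*(j + 3)*(j - 2)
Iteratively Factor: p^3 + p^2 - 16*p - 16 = (p - 4)*(p^2 + 5*p + 4) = (p - 4)*(p + 4)*(p + 1)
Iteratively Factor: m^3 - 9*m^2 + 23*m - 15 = (m - 3)*(m^2 - 6*m + 5) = (m - 3)*(m - 1)*(m - 5)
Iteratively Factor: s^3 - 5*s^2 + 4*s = (s - 1)*(s^2 - 4*s) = (s - 4)*(s - 1)*(s)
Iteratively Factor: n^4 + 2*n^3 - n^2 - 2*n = (n - 1)*(n^3 + 3*n^2 + 2*n) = (n - 1)*(n + 2)*(n^2 + n) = (n - 1)*(n + 1)*(n + 2)*(n)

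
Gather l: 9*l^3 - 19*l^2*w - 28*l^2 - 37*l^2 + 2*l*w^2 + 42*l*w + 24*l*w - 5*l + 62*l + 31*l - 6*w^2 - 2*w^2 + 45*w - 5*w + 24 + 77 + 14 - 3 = 9*l^3 + l^2*(-19*w - 65) + l*(2*w^2 + 66*w + 88) - 8*w^2 + 40*w + 112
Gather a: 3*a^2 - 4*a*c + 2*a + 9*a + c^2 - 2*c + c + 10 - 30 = 3*a^2 + a*(11 - 4*c) + c^2 - c - 20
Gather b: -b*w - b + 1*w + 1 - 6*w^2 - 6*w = b*(-w - 1) - 6*w^2 - 5*w + 1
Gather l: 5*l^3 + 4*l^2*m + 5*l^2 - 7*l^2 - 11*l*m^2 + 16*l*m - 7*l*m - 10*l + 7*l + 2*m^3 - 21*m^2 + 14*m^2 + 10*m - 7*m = 5*l^3 + l^2*(4*m - 2) + l*(-11*m^2 + 9*m - 3) + 2*m^3 - 7*m^2 + 3*m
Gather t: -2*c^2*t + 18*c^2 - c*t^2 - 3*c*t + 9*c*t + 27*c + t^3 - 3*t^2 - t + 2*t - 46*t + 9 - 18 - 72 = 18*c^2 + 27*c + t^3 + t^2*(-c - 3) + t*(-2*c^2 + 6*c - 45) - 81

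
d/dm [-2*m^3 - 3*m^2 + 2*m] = -6*m^2 - 6*m + 2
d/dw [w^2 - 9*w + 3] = 2*w - 9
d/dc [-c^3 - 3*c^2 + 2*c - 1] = -3*c^2 - 6*c + 2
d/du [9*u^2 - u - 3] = 18*u - 1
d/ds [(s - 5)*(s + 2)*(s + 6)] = 3*s^2 + 6*s - 28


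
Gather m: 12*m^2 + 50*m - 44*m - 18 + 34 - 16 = 12*m^2 + 6*m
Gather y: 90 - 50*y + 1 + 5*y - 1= 90 - 45*y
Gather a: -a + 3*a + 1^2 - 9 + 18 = 2*a + 10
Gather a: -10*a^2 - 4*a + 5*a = -10*a^2 + a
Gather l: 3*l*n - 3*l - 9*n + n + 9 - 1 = l*(3*n - 3) - 8*n + 8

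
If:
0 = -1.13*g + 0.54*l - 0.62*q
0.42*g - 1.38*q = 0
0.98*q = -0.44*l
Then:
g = 0.00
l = 0.00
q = 0.00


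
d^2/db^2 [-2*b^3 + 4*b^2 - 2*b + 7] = 8 - 12*b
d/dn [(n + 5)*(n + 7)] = 2*n + 12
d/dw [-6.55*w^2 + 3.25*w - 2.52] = 3.25 - 13.1*w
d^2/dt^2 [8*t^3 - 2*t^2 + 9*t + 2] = 48*t - 4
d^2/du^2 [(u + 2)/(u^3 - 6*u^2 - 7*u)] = 2*(3*u^5 - 6*u^4 - 53*u^3 + 174*u^2 + 252*u + 98)/(u^3*(u^6 - 18*u^5 + 87*u^4 + 36*u^3 - 609*u^2 - 882*u - 343))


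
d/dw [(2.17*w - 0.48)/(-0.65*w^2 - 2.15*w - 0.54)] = (1.4105*w^2 - 0.624*w - 2.2038)/(0.4225*w^4 + 2.795*w^3 + 5.3245*w^2 + 2.322*w + 0.2916)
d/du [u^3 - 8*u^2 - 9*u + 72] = 3*u^2 - 16*u - 9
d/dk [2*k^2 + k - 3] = 4*k + 1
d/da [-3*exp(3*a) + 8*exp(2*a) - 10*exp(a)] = (-9*exp(2*a) + 16*exp(a) - 10)*exp(a)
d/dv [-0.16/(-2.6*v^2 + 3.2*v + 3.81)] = (0.512 - 0.832*v)/(-2.6*v^2 + 3.2*v + 3.81)^2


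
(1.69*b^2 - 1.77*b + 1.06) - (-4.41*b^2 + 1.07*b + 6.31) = 6.1*b^2 - 2.84*b - 5.25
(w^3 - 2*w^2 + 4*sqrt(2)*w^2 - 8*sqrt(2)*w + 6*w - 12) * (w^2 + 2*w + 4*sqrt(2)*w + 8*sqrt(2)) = w^5 + 8*sqrt(2)*w^4 + 34*w^3 - 8*sqrt(2)*w^2 - 152*w - 96*sqrt(2)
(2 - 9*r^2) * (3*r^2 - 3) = -27*r^4 + 33*r^2 - 6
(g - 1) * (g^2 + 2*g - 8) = g^3 + g^2 - 10*g + 8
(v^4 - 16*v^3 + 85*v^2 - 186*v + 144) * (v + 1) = v^5 - 15*v^4 + 69*v^3 - 101*v^2 - 42*v + 144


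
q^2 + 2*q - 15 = (q - 3)*(q + 5)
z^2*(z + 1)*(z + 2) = z^4 + 3*z^3 + 2*z^2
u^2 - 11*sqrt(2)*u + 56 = (u - 7*sqrt(2))*(u - 4*sqrt(2))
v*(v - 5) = v^2 - 5*v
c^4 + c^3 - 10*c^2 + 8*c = c*(c - 2)*(c - 1)*(c + 4)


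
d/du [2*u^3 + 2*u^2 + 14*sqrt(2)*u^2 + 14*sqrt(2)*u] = 6*u^2 + 4*u + 28*sqrt(2)*u + 14*sqrt(2)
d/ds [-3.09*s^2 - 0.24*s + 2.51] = -6.18*s - 0.24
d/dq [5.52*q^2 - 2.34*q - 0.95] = 11.04*q - 2.34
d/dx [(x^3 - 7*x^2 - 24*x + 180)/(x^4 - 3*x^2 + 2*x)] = (-x^5 + 13*x^4 + 82*x^3 - 634*x^2 - 720*x + 360)/(x^2*(x^5 + x^4 - 5*x^3 - x^2 + 8*x - 4))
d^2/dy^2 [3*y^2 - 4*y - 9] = 6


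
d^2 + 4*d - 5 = (d - 1)*(d + 5)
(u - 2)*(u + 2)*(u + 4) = u^3 + 4*u^2 - 4*u - 16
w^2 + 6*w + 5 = (w + 1)*(w + 5)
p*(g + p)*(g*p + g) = g^2*p^2 + g^2*p + g*p^3 + g*p^2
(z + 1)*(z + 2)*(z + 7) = z^3 + 10*z^2 + 23*z + 14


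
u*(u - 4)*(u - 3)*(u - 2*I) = u^4 - 7*u^3 - 2*I*u^3 + 12*u^2 + 14*I*u^2 - 24*I*u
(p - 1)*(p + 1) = p^2 - 1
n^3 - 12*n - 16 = (n - 4)*(n + 2)^2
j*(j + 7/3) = j^2 + 7*j/3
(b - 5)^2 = b^2 - 10*b + 25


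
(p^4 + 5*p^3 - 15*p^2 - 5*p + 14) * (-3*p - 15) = -3*p^5 - 30*p^4 - 30*p^3 + 240*p^2 + 33*p - 210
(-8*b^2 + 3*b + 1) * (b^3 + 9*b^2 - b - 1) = -8*b^5 - 69*b^4 + 36*b^3 + 14*b^2 - 4*b - 1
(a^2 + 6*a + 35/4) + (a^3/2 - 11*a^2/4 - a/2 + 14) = a^3/2 - 7*a^2/4 + 11*a/2 + 91/4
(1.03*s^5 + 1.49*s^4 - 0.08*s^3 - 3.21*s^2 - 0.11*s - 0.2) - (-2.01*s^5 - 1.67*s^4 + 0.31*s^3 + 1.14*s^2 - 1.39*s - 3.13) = 3.04*s^5 + 3.16*s^4 - 0.39*s^3 - 4.35*s^2 + 1.28*s + 2.93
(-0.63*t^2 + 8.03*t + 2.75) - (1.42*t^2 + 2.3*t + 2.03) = -2.05*t^2 + 5.73*t + 0.72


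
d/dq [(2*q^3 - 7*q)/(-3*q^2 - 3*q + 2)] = (-6*q^4 - 12*q^3 - 9*q^2 - 14)/(9*q^4 + 18*q^3 - 3*q^2 - 12*q + 4)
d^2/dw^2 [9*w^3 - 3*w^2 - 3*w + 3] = 54*w - 6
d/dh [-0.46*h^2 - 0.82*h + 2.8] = -0.92*h - 0.82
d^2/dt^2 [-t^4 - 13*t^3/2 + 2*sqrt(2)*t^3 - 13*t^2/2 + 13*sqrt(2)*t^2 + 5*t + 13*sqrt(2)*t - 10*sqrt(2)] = -12*t^2 - 39*t + 12*sqrt(2)*t - 13 + 26*sqrt(2)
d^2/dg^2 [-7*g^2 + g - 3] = -14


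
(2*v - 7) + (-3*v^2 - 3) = -3*v^2 + 2*v - 10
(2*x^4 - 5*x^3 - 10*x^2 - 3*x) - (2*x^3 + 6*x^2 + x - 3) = 2*x^4 - 7*x^3 - 16*x^2 - 4*x + 3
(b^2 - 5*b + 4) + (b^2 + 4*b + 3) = 2*b^2 - b + 7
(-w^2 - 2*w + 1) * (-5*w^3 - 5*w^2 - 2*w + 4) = 5*w^5 + 15*w^4 + 7*w^3 - 5*w^2 - 10*w + 4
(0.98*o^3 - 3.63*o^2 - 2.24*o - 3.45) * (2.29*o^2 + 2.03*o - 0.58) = 2.2442*o^5 - 6.3233*o^4 - 13.0669*o^3 - 10.3423*o^2 - 5.7043*o + 2.001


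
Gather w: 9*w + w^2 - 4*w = w^2 + 5*w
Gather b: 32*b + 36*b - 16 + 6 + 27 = 68*b + 17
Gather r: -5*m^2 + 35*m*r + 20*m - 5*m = -5*m^2 + 35*m*r + 15*m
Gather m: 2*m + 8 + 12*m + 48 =14*m + 56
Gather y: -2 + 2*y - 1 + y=3*y - 3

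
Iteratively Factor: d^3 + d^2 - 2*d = (d - 1)*(d^2 + 2*d) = (d - 1)*(d + 2)*(d)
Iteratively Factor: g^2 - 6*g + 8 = (g - 4)*(g - 2)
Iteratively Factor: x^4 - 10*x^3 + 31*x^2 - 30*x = (x)*(x^3 - 10*x^2 + 31*x - 30) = x*(x - 2)*(x^2 - 8*x + 15) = x*(x - 5)*(x - 2)*(x - 3)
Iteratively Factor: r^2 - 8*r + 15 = (r - 5)*(r - 3)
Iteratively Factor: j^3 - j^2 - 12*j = (j - 4)*(j^2 + 3*j) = (j - 4)*(j + 3)*(j)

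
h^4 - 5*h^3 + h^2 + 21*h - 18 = (h - 3)^2*(h - 1)*(h + 2)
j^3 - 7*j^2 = j^2*(j - 7)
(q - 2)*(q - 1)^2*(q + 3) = q^4 - q^3 - 7*q^2 + 13*q - 6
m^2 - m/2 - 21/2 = (m - 7/2)*(m + 3)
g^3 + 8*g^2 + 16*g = g*(g + 4)^2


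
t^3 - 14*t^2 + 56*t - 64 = (t - 8)*(t - 4)*(t - 2)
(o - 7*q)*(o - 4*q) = o^2 - 11*o*q + 28*q^2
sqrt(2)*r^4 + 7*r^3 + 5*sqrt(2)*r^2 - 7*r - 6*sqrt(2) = (r - 1)*(r + 3*sqrt(2)/2)*(r + 2*sqrt(2))*(sqrt(2)*r + sqrt(2))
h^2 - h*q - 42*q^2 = (h - 7*q)*(h + 6*q)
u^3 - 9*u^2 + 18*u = u*(u - 6)*(u - 3)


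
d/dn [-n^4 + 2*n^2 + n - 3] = -4*n^3 + 4*n + 1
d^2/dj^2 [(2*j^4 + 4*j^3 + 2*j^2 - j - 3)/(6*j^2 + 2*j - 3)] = 4*(36*j^6 + 36*j^5 - 42*j^4 - 34*j^3 - 90*j^2 - 27*j - 27)/(216*j^6 + 216*j^5 - 252*j^4 - 208*j^3 + 126*j^2 + 54*j - 27)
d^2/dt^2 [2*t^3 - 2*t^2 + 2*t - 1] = 12*t - 4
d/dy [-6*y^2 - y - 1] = -12*y - 1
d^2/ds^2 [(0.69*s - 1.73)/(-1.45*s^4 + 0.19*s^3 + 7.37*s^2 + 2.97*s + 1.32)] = (-17.4087*s^7 + 75.78802*s^6 + 29.7942060000001*s^5 - 355.654326*s^4 - 91.6324640000001*s^3 + 611.47812*s^2 + 264.879054*s + 2.27020200000001)/(3.048625*s^12 - 1.198425*s^11 - 46.32924*s^10 - 6.557524*s^9 + 232.063854*s^8 + 161.333106*s^7 - 302.40386*s^6 - 465.974388*s^5 - 407.014839*s^4 - 200.551329*s^3 - 73.455228*s^2 - 15.524784*s - 2.299968)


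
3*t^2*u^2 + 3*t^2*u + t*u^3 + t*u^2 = u*(3*t + u)*(t*u + t)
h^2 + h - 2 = (h - 1)*(h + 2)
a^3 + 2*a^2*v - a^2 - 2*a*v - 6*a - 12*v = (a - 3)*(a + 2)*(a + 2*v)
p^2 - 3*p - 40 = (p - 8)*(p + 5)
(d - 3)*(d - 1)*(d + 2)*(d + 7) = d^4 + 5*d^3 - 19*d^2 - 29*d + 42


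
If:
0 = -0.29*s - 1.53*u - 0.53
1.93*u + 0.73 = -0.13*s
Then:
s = 0.26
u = -0.40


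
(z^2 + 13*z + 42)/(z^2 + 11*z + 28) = (z + 6)/(z + 4)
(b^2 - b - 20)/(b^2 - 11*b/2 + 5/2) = 2*(b + 4)/(2*b - 1)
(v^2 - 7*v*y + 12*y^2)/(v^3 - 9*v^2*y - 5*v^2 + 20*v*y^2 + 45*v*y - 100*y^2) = (-v + 3*y)/(-v^2 + 5*v*y + 5*v - 25*y)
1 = 1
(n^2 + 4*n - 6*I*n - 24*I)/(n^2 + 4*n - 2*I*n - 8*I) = (n - 6*I)/(n - 2*I)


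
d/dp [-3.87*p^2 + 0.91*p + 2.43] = 0.91 - 7.74*p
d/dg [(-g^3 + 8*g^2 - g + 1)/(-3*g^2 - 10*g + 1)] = (3*g^4 + 20*g^3 - 86*g^2 + 22*g + 9)/(9*g^4 + 60*g^3 + 94*g^2 - 20*g + 1)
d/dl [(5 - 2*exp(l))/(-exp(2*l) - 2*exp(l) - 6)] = 2*(-(exp(l) + 1)*(2*exp(l) - 5) + exp(2*l) + 2*exp(l) + 6)*exp(l)/(exp(2*l) + 2*exp(l) + 6)^2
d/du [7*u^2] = 14*u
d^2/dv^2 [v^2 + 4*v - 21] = 2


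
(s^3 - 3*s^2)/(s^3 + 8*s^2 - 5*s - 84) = s^2/(s^2 + 11*s + 28)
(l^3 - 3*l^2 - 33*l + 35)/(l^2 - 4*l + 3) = (l^2 - 2*l - 35)/(l - 3)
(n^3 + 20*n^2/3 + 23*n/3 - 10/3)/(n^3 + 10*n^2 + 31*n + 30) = (n - 1/3)/(n + 3)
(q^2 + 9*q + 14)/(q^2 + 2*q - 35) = (q + 2)/(q - 5)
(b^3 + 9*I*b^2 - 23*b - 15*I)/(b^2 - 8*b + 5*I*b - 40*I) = (b^2 + 4*I*b - 3)/(b - 8)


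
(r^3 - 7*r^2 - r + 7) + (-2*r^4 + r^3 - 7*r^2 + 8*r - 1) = -2*r^4 + 2*r^3 - 14*r^2 + 7*r + 6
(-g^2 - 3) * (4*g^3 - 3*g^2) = -4*g^5 + 3*g^4 - 12*g^3 + 9*g^2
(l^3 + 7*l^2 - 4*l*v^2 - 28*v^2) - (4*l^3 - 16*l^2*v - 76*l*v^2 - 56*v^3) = -3*l^3 + 16*l^2*v + 7*l^2 + 72*l*v^2 + 56*v^3 - 28*v^2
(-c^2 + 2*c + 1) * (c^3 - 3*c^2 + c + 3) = -c^5 + 5*c^4 - 6*c^3 - 4*c^2 + 7*c + 3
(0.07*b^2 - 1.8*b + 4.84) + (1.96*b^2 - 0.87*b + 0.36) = 2.03*b^2 - 2.67*b + 5.2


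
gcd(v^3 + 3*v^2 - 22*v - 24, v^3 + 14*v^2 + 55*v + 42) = v^2 + 7*v + 6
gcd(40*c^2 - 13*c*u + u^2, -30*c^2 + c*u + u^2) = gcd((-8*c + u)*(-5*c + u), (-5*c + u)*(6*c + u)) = -5*c + u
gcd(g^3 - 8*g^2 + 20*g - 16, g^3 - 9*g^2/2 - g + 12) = g^2 - 6*g + 8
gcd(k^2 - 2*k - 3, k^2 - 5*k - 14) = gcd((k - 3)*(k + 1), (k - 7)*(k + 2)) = 1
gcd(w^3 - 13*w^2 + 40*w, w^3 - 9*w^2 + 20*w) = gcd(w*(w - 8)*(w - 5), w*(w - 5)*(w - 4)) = w^2 - 5*w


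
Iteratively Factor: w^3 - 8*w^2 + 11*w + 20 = (w + 1)*(w^2 - 9*w + 20) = (w - 4)*(w + 1)*(w - 5)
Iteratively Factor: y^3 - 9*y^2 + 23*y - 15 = (y - 3)*(y^2 - 6*y + 5) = (y - 5)*(y - 3)*(y - 1)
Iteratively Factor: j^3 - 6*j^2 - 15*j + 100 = (j + 4)*(j^2 - 10*j + 25) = (j - 5)*(j + 4)*(j - 5)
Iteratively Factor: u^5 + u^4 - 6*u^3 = (u)*(u^4 + u^3 - 6*u^2) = u^2*(u^3 + u^2 - 6*u) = u^2*(u - 2)*(u^2 + 3*u) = u^3*(u - 2)*(u + 3)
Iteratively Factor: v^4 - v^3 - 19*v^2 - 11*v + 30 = (v + 2)*(v^3 - 3*v^2 - 13*v + 15) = (v + 2)*(v + 3)*(v^2 - 6*v + 5) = (v - 5)*(v + 2)*(v + 3)*(v - 1)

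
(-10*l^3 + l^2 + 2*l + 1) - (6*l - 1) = -10*l^3 + l^2 - 4*l + 2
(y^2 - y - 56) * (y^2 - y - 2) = y^4 - 2*y^3 - 57*y^2 + 58*y + 112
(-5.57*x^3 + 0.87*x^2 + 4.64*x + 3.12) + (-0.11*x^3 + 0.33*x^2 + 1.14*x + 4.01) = -5.68*x^3 + 1.2*x^2 + 5.78*x + 7.13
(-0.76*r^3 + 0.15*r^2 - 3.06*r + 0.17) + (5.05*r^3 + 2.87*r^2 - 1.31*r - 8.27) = 4.29*r^3 + 3.02*r^2 - 4.37*r - 8.1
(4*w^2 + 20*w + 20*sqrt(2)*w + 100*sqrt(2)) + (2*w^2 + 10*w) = 6*w^2 + 20*sqrt(2)*w + 30*w + 100*sqrt(2)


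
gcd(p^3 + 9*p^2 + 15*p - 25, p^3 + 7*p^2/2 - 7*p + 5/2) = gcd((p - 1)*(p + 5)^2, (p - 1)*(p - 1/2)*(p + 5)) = p^2 + 4*p - 5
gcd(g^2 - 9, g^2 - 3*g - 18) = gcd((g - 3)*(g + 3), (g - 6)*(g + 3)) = g + 3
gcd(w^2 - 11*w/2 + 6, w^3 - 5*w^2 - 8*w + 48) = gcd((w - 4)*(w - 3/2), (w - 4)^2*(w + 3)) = w - 4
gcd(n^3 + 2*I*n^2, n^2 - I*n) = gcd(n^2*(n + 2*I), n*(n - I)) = n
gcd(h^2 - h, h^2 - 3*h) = h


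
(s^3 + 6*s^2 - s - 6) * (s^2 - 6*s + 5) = s^5 - 32*s^3 + 30*s^2 + 31*s - 30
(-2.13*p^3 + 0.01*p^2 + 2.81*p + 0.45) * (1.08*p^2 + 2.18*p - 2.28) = -2.3004*p^5 - 4.6326*p^4 + 7.913*p^3 + 6.589*p^2 - 5.4258*p - 1.026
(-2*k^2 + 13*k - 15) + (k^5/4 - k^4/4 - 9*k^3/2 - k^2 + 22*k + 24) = k^5/4 - k^4/4 - 9*k^3/2 - 3*k^2 + 35*k + 9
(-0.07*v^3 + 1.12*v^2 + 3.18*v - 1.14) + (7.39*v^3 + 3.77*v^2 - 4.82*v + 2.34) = 7.32*v^3 + 4.89*v^2 - 1.64*v + 1.2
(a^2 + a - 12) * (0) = 0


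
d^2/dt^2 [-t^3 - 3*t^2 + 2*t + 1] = -6*t - 6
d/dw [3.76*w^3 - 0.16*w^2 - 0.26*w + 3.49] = 11.28*w^2 - 0.32*w - 0.26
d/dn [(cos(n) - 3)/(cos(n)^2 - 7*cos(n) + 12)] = sin(n)/(cos(n) - 4)^2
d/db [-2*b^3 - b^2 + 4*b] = -6*b^2 - 2*b + 4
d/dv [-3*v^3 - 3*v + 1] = -9*v^2 - 3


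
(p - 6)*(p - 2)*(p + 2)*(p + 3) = p^4 - 3*p^3 - 22*p^2 + 12*p + 72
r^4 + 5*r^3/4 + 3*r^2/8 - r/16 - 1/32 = (r - 1/4)*(r + 1/2)^3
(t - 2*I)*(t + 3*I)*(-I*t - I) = -I*t^3 + t^2 - I*t^2 + t - 6*I*t - 6*I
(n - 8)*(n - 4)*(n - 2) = n^3 - 14*n^2 + 56*n - 64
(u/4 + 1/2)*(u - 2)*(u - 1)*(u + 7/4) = u^4/4 + 3*u^3/16 - 23*u^2/16 - 3*u/4 + 7/4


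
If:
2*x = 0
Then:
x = 0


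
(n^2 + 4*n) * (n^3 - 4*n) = n^5 + 4*n^4 - 4*n^3 - 16*n^2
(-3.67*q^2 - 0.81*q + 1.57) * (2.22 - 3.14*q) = 11.5238*q^3 - 5.604*q^2 - 6.728*q + 3.4854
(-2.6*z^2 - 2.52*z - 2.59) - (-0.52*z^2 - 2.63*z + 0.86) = -2.08*z^2 + 0.11*z - 3.45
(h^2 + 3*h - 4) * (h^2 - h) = h^4 + 2*h^3 - 7*h^2 + 4*h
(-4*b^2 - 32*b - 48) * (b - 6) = -4*b^3 - 8*b^2 + 144*b + 288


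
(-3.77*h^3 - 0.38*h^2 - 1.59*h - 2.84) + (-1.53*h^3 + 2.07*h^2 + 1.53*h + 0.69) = -5.3*h^3 + 1.69*h^2 - 0.0600000000000001*h - 2.15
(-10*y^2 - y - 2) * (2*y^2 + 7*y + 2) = -20*y^4 - 72*y^3 - 31*y^2 - 16*y - 4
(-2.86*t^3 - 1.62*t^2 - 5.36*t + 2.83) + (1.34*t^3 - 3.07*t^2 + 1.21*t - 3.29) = -1.52*t^3 - 4.69*t^2 - 4.15*t - 0.46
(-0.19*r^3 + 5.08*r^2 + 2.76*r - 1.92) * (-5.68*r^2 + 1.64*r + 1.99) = 1.0792*r^5 - 29.166*r^4 - 7.7237*r^3 + 25.5412*r^2 + 2.3436*r - 3.8208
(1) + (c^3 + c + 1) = c^3 + c + 2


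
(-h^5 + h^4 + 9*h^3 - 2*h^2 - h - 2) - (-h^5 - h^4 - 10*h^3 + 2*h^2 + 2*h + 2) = 2*h^4 + 19*h^3 - 4*h^2 - 3*h - 4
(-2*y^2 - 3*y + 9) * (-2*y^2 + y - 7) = 4*y^4 + 4*y^3 - 7*y^2 + 30*y - 63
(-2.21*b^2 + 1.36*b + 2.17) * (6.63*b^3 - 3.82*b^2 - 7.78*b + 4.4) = -14.6523*b^5 + 17.459*b^4 + 26.3857*b^3 - 28.5942*b^2 - 10.8986*b + 9.548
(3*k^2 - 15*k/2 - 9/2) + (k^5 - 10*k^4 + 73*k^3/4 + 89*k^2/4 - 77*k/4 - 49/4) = k^5 - 10*k^4 + 73*k^3/4 + 101*k^2/4 - 107*k/4 - 67/4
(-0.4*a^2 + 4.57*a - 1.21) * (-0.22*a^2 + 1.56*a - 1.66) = 0.088*a^4 - 1.6294*a^3 + 8.0594*a^2 - 9.4738*a + 2.0086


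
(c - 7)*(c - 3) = c^2 - 10*c + 21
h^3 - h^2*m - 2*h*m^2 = h*(h - 2*m)*(h + m)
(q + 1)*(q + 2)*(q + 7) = q^3 + 10*q^2 + 23*q + 14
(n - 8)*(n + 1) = n^2 - 7*n - 8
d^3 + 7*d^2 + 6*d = d*(d + 1)*(d + 6)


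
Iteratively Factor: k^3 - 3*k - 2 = (k + 1)*(k^2 - k - 2) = (k - 2)*(k + 1)*(k + 1)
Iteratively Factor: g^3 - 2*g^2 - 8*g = (g)*(g^2 - 2*g - 8) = g*(g - 4)*(g + 2)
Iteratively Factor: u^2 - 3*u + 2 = (u - 2)*(u - 1)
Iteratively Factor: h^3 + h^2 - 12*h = (h + 4)*(h^2 - 3*h) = h*(h + 4)*(h - 3)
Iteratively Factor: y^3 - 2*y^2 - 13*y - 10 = (y - 5)*(y^2 + 3*y + 2) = (y - 5)*(y + 1)*(y + 2)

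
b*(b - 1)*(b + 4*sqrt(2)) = b^3 - b^2 + 4*sqrt(2)*b^2 - 4*sqrt(2)*b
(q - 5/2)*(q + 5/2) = q^2 - 25/4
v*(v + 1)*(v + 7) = v^3 + 8*v^2 + 7*v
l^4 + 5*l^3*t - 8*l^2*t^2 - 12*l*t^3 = l*(l - 2*t)*(l + t)*(l + 6*t)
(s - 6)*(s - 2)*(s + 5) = s^3 - 3*s^2 - 28*s + 60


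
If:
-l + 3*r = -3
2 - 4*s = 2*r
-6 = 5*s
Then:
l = 66/5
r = 17/5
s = -6/5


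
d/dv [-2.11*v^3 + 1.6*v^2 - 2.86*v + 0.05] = -6.33*v^2 + 3.2*v - 2.86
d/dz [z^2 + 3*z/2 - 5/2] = 2*z + 3/2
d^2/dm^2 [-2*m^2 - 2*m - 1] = -4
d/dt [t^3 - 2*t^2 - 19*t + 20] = 3*t^2 - 4*t - 19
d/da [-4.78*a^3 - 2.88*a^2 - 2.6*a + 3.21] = -14.34*a^2 - 5.76*a - 2.6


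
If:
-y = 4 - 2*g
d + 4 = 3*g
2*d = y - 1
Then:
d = -7/4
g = 3/4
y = -5/2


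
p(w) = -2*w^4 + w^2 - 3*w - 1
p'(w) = -8*w^3 + 2*w - 3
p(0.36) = -1.98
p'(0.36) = -2.65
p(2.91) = -144.68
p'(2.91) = -194.32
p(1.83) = -25.57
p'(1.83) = -48.37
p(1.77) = -22.81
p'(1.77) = -43.82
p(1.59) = -16.02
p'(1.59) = -31.98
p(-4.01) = -490.03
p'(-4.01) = 504.83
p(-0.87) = 1.22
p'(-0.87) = 0.53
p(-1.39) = -2.36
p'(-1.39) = 15.70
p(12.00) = -41365.00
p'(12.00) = -13803.00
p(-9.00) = -13015.00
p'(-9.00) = 5811.00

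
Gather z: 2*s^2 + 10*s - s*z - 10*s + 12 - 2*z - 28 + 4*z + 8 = 2*s^2 + z*(2 - s) - 8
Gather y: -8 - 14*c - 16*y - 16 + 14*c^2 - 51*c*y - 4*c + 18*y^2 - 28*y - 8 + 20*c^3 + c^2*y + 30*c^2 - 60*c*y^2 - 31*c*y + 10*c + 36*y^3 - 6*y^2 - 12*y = 20*c^3 + 44*c^2 - 8*c + 36*y^3 + y^2*(12 - 60*c) + y*(c^2 - 82*c - 56) - 32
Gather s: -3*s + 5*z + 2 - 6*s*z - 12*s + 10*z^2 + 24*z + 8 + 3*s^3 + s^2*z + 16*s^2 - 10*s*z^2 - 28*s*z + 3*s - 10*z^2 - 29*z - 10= 3*s^3 + s^2*(z + 16) + s*(-10*z^2 - 34*z - 12)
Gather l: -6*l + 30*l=24*l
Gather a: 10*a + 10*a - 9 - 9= 20*a - 18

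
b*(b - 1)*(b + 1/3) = b^3 - 2*b^2/3 - b/3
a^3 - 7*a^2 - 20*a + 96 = (a - 8)*(a - 3)*(a + 4)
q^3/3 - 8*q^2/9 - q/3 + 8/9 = (q/3 + 1/3)*(q - 8/3)*(q - 1)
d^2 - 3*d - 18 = (d - 6)*(d + 3)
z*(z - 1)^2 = z^3 - 2*z^2 + z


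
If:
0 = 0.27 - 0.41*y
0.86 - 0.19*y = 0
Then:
No Solution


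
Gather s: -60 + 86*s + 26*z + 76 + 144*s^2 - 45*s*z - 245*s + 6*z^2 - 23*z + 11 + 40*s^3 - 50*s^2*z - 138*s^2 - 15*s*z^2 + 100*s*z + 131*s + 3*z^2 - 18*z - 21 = 40*s^3 + s^2*(6 - 50*z) + s*(-15*z^2 + 55*z - 28) + 9*z^2 - 15*z + 6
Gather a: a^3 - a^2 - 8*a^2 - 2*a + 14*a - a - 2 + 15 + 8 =a^3 - 9*a^2 + 11*a + 21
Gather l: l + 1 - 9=l - 8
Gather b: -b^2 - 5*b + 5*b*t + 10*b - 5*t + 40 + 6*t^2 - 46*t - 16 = -b^2 + b*(5*t + 5) + 6*t^2 - 51*t + 24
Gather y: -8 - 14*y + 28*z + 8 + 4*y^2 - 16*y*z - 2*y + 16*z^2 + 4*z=4*y^2 + y*(-16*z - 16) + 16*z^2 + 32*z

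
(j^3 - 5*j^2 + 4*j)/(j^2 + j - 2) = j*(j - 4)/(j + 2)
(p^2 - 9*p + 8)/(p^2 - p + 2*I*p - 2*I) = (p - 8)/(p + 2*I)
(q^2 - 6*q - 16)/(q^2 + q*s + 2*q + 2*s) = (q - 8)/(q + s)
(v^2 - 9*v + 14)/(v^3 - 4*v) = (v - 7)/(v*(v + 2))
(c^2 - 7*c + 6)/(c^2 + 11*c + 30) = (c^2 - 7*c + 6)/(c^2 + 11*c + 30)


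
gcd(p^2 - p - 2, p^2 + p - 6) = p - 2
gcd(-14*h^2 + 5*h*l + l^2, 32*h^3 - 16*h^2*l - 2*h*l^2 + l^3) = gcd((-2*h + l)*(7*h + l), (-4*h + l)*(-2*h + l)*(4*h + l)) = 2*h - l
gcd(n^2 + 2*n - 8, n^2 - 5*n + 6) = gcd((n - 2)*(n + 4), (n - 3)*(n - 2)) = n - 2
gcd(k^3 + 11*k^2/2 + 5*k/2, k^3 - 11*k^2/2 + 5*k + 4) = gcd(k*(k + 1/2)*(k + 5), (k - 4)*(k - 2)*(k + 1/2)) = k + 1/2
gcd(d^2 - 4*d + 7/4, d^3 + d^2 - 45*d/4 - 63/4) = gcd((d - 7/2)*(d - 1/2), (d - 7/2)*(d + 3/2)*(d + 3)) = d - 7/2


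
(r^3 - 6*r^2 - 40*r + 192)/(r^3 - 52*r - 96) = (r - 4)/(r + 2)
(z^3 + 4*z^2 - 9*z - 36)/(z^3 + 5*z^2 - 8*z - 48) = (z + 3)/(z + 4)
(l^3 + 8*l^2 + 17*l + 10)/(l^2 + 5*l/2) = 2*(l^3 + 8*l^2 + 17*l + 10)/(l*(2*l + 5))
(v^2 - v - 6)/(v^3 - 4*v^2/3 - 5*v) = 3*(v + 2)/(v*(3*v + 5))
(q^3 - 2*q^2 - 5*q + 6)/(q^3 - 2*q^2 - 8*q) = (q^2 - 4*q + 3)/(q*(q - 4))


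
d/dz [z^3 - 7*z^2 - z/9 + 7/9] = 3*z^2 - 14*z - 1/9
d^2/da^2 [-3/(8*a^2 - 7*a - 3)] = 6*(-64*a^2 + 56*a + (16*a - 7)^2 + 24)/(-8*a^2 + 7*a + 3)^3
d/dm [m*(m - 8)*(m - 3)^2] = 4*m^3 - 42*m^2 + 114*m - 72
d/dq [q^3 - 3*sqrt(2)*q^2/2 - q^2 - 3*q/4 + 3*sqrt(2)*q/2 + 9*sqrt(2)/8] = 3*q^2 - 3*sqrt(2)*q - 2*q - 3/4 + 3*sqrt(2)/2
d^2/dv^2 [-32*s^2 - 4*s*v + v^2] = 2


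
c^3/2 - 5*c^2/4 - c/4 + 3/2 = (c/2 + 1/2)*(c - 2)*(c - 3/2)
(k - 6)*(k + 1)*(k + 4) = k^3 - k^2 - 26*k - 24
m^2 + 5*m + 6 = (m + 2)*(m + 3)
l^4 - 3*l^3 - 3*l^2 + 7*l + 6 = (l - 3)*(l - 2)*(l + 1)^2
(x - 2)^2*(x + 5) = x^3 + x^2 - 16*x + 20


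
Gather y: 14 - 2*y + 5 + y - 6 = 13 - y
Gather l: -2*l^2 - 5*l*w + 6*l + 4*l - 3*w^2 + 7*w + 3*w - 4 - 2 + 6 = -2*l^2 + l*(10 - 5*w) - 3*w^2 + 10*w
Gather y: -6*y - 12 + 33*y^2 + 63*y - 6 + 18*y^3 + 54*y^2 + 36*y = 18*y^3 + 87*y^2 + 93*y - 18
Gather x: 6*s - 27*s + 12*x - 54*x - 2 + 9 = -21*s - 42*x + 7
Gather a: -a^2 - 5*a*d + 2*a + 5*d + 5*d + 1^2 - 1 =-a^2 + a*(2 - 5*d) + 10*d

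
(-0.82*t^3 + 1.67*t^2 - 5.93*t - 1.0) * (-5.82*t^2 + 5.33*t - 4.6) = 4.7724*t^5 - 14.09*t^4 + 47.1857*t^3 - 33.4689*t^2 + 21.948*t + 4.6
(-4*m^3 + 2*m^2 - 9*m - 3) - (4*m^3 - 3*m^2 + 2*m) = -8*m^3 + 5*m^2 - 11*m - 3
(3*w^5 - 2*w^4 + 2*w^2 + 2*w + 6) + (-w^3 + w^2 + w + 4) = 3*w^5 - 2*w^4 - w^3 + 3*w^2 + 3*w + 10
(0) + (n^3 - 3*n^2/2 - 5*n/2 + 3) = n^3 - 3*n^2/2 - 5*n/2 + 3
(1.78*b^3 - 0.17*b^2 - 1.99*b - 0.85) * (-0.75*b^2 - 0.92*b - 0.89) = -1.335*b^5 - 1.5101*b^4 + 0.0646999999999999*b^3 + 2.6196*b^2 + 2.5531*b + 0.7565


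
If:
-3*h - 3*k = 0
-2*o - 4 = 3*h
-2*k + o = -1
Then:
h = 2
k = -2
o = -5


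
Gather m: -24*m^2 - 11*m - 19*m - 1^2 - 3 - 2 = -24*m^2 - 30*m - 6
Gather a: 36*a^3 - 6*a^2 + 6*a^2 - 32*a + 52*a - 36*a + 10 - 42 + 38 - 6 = 36*a^3 - 16*a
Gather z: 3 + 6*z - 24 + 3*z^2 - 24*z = 3*z^2 - 18*z - 21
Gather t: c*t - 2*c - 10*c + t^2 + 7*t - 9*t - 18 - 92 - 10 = -12*c + t^2 + t*(c - 2) - 120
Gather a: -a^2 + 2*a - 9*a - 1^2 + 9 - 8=-a^2 - 7*a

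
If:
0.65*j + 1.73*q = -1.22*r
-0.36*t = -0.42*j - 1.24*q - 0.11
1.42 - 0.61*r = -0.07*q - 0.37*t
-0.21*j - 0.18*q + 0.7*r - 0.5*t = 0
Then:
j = 10.61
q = -4.33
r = 0.48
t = -2.22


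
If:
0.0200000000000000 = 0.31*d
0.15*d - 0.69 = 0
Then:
No Solution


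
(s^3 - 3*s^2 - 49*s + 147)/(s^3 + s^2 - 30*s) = (s^3 - 3*s^2 - 49*s + 147)/(s*(s^2 + s - 30))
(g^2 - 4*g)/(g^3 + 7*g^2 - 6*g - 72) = g*(g - 4)/(g^3 + 7*g^2 - 6*g - 72)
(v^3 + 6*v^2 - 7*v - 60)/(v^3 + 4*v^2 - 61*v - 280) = (v^2 + v - 12)/(v^2 - v - 56)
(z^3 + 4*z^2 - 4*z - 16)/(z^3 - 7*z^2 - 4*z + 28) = (z + 4)/(z - 7)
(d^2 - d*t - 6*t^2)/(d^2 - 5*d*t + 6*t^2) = (-d - 2*t)/(-d + 2*t)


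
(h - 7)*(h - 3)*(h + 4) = h^3 - 6*h^2 - 19*h + 84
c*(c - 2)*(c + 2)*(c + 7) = c^4 + 7*c^3 - 4*c^2 - 28*c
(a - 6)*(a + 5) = a^2 - a - 30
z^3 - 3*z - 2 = (z - 2)*(z + 1)^2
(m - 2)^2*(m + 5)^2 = m^4 + 6*m^3 - 11*m^2 - 60*m + 100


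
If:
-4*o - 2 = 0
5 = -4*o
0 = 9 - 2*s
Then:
No Solution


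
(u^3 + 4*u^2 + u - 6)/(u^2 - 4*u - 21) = (u^2 + u - 2)/(u - 7)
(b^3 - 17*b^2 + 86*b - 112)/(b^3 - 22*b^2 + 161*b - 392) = (b - 2)/(b - 7)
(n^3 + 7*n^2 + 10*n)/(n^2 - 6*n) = (n^2 + 7*n + 10)/(n - 6)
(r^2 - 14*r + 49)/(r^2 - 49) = (r - 7)/(r + 7)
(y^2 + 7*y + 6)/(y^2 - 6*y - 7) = (y + 6)/(y - 7)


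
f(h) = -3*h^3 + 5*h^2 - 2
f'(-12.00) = -1416.00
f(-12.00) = 5902.00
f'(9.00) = -639.00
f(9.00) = -1784.00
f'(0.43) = 2.64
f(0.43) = -1.31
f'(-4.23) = -203.34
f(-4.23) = 314.53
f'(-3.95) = -179.92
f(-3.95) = 260.90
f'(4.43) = -132.32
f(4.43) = -164.69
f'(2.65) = -36.70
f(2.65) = -22.72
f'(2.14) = -19.82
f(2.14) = -8.50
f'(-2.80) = -98.56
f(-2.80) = 103.06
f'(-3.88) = -174.29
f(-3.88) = 248.51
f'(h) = -9*h^2 + 10*h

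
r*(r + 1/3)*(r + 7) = r^3 + 22*r^2/3 + 7*r/3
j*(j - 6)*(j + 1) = j^3 - 5*j^2 - 6*j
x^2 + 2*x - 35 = (x - 5)*(x + 7)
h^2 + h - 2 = (h - 1)*(h + 2)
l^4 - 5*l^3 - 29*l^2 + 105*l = l*(l - 7)*(l - 3)*(l + 5)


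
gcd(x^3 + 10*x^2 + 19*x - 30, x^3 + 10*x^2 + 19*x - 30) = x^3 + 10*x^2 + 19*x - 30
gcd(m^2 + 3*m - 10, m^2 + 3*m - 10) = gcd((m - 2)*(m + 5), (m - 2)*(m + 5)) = m^2 + 3*m - 10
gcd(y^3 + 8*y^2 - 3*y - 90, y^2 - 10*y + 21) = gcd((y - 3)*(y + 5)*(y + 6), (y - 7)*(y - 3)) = y - 3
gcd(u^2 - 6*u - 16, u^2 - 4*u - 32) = u - 8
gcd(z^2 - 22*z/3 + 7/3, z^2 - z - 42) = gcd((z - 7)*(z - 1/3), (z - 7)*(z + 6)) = z - 7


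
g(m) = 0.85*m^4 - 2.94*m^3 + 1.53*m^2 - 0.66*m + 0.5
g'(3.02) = 21.79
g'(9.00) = 1791.06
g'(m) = 3.4*m^3 - 8.82*m^2 + 3.06*m - 0.66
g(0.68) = 0.02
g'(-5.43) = -821.68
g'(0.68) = -1.59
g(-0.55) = 1.89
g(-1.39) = 15.44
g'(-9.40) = -3632.74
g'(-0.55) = -5.58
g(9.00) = 3552.08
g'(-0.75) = -9.35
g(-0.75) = 3.36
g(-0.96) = 5.87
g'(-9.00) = -3221.22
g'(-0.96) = -14.73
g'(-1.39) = -31.09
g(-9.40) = 9220.18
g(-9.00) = 7850.48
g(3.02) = 2.19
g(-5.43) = 1258.85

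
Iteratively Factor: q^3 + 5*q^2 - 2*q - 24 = (q + 4)*(q^2 + q - 6) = (q + 3)*(q + 4)*(q - 2)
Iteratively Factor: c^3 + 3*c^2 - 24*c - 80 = (c + 4)*(c^2 - c - 20) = (c + 4)^2*(c - 5)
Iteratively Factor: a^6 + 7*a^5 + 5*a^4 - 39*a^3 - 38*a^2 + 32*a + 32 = (a - 1)*(a^5 + 8*a^4 + 13*a^3 - 26*a^2 - 64*a - 32) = (a - 1)*(a + 1)*(a^4 + 7*a^3 + 6*a^2 - 32*a - 32) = (a - 1)*(a + 1)*(a + 4)*(a^3 + 3*a^2 - 6*a - 8) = (a - 2)*(a - 1)*(a + 1)*(a + 4)*(a^2 + 5*a + 4) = (a - 2)*(a - 1)*(a + 1)*(a + 4)^2*(a + 1)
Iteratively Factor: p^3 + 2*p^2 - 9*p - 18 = (p - 3)*(p^2 + 5*p + 6) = (p - 3)*(p + 3)*(p + 2)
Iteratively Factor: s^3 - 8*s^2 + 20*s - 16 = (s - 2)*(s^2 - 6*s + 8) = (s - 4)*(s - 2)*(s - 2)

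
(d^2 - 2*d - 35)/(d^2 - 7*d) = (d + 5)/d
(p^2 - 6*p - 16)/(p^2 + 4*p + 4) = (p - 8)/(p + 2)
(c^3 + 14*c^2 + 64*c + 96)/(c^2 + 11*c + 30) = (c^2 + 8*c + 16)/(c + 5)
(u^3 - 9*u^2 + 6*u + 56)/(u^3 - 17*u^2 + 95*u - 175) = (u^2 - 2*u - 8)/(u^2 - 10*u + 25)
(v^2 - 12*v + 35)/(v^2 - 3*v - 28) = (v - 5)/(v + 4)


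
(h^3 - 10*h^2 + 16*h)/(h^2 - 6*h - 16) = h*(h - 2)/(h + 2)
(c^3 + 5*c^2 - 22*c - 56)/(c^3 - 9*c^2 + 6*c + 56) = (c + 7)/(c - 7)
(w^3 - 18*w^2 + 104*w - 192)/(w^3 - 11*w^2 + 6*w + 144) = (w - 4)/(w + 3)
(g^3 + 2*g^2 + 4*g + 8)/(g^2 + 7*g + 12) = (g^3 + 2*g^2 + 4*g + 8)/(g^2 + 7*g + 12)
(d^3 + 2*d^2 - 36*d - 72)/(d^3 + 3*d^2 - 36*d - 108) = (d + 2)/(d + 3)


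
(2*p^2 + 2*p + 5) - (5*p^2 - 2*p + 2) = -3*p^2 + 4*p + 3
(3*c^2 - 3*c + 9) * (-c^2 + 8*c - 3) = -3*c^4 + 27*c^3 - 42*c^2 + 81*c - 27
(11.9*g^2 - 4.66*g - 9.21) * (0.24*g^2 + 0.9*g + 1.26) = 2.856*g^4 + 9.5916*g^3 + 8.5896*g^2 - 14.1606*g - 11.6046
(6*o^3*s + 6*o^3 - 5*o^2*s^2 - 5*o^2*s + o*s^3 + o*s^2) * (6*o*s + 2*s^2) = 36*o^4*s^2 + 36*o^4*s - 18*o^3*s^3 - 18*o^3*s^2 - 4*o^2*s^4 - 4*o^2*s^3 + 2*o*s^5 + 2*o*s^4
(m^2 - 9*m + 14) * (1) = m^2 - 9*m + 14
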